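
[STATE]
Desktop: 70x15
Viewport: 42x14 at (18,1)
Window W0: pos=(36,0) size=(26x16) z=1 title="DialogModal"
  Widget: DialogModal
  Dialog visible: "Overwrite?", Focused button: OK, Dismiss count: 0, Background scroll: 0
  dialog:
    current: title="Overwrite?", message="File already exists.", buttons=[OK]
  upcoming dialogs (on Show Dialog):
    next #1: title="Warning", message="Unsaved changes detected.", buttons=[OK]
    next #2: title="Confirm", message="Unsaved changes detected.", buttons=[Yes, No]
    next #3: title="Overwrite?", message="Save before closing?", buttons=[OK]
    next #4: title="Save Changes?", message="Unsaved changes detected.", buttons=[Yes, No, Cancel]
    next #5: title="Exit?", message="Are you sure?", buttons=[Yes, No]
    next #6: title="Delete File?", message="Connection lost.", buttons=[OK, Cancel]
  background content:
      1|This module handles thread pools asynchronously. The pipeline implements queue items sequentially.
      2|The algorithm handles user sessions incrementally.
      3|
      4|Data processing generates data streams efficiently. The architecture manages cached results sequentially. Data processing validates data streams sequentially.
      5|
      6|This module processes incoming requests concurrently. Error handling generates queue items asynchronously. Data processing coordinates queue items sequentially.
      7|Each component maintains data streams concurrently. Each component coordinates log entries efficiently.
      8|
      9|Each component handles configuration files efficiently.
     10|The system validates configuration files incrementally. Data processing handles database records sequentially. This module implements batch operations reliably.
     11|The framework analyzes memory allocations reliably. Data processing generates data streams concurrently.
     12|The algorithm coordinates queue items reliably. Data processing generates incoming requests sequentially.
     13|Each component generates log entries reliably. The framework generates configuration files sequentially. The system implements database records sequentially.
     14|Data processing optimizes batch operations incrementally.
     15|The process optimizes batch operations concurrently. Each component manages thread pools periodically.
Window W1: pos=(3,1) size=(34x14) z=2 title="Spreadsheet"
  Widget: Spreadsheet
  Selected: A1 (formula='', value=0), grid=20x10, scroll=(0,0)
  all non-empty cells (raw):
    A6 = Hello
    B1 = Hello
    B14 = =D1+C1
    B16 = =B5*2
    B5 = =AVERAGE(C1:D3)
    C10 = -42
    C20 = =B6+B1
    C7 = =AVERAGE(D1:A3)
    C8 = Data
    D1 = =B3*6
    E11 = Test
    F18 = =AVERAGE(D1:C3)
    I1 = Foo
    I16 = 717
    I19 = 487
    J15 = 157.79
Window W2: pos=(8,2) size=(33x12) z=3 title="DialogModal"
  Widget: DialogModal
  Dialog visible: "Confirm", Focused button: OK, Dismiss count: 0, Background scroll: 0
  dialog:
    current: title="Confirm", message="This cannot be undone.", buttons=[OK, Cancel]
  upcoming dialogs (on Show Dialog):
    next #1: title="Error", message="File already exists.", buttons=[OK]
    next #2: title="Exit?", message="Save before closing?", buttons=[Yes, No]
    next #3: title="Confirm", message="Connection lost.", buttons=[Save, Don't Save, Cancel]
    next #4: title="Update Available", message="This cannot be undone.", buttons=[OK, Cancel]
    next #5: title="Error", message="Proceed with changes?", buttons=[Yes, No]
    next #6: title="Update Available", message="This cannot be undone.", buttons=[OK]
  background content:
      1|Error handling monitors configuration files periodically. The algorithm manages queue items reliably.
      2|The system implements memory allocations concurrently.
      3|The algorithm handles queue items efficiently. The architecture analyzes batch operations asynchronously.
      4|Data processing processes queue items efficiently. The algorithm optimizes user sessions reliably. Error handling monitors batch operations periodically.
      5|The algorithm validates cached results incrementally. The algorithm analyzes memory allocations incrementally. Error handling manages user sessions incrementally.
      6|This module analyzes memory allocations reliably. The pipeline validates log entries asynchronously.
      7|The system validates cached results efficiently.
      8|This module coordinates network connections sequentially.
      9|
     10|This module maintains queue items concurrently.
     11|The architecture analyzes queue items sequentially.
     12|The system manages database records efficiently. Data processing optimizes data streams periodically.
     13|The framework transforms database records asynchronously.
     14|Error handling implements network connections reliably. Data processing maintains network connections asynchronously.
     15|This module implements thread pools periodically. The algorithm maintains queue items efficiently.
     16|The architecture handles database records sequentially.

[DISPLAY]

━━━━━━━━━━━━━━━━━━┓ DialogModal           
━━━━━━━━━━━━━━━━━━━━━━┓───────────────────
dal                   ┃ module handles thr
──────────────────────┨algorithm handles u
dling monitors configu┃                   
──────────────────┐ al┃─────────────────┐t
  Confirm         │ite┃   Overwrite?    │ 
cannot be undone. │eue┃ile already exist│i
OK]  Cancel       │ed ┃      [OK]       │n
──────────────────┘all┃─────────────────┘ 
m validates cached res┃ component handles 
le coordinates network┃system validates co
━━━━━━━━━━━━━━━━━━━━━━┛framework analyzes 
━━━━━━━━━━━━━━━━━━┛The algorithm coordinat


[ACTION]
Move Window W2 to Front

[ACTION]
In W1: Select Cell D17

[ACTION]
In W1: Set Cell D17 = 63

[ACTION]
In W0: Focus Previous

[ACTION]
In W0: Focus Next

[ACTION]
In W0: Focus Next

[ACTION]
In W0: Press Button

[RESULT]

━━━━━━━━━━━━━━━━━━┓ DialogModal           
━━━━━━━━━━━━━━━━━━━━━━┓───────────────────
dal                   ┃ module handles thr
──────────────────────┨algorithm handles u
dling monitors configu┃                   
──────────────────┐ al┃ processing generat
  Confirm         │ite┃                   
cannot be undone. │eue┃ module processes i
OK]  Cancel       │ed ┃ component maintain
──────────────────┘all┃                   
m validates cached res┃ component handles 
le coordinates network┃system validates co
━━━━━━━━━━━━━━━━━━━━━━┛framework analyzes 
━━━━━━━━━━━━━━━━━━┛The algorithm coordinat


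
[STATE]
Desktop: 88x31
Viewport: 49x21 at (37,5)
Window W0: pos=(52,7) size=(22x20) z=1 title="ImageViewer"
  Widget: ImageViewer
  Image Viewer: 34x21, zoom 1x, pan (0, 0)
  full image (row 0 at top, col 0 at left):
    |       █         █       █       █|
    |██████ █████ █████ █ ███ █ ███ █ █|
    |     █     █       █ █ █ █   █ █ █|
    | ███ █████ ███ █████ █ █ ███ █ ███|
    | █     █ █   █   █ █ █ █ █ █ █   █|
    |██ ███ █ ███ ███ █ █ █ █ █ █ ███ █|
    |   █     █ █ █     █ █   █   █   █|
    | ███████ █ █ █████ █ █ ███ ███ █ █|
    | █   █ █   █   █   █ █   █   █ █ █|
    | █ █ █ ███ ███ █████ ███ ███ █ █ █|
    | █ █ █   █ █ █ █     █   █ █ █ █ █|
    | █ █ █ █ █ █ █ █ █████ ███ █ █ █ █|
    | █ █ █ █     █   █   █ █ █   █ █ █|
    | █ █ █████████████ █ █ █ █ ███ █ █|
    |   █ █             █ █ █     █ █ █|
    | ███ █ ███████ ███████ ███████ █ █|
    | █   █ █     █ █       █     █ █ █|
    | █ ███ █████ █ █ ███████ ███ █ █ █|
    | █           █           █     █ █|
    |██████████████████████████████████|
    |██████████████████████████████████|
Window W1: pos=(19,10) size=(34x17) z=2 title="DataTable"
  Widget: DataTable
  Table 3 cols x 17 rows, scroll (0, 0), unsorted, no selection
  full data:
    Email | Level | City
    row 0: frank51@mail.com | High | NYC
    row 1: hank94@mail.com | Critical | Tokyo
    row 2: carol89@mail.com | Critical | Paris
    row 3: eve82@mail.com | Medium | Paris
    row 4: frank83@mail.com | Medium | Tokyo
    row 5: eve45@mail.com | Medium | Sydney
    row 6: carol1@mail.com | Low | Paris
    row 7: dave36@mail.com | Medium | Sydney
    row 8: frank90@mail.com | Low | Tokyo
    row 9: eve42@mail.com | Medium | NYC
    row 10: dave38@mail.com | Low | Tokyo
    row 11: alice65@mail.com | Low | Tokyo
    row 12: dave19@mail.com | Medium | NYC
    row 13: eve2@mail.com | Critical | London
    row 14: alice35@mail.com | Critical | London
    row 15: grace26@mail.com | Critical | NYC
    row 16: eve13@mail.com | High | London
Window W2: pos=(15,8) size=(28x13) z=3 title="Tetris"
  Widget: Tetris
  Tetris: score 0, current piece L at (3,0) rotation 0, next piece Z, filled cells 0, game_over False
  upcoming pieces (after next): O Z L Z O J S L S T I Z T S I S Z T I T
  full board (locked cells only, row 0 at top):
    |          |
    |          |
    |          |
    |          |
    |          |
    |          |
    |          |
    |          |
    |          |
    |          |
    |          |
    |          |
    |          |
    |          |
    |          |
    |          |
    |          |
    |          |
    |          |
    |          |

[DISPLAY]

                                                 
                                                 
               ┏━━━━━━━━━━━━━━━━━━━━┓            
━━━━━┓         ┃ ImageViewer        ┃            
     ┃         ┠────────────────────┨            
─────┨━━━━━━━━━┓       █         █  ┃            
     ┃         ┃██████ █████ █████ █┃            
     ┃─────────┨     █     █       █┃            
     ┃  │City  ┃ ███ █████ ███ █████┃            
     ┃──┼──────┃ █     █ █   █   █ █┃            
     ┃  │NYC   ┃██ ███ █ ███ ███ █ █┃            
     ┃al│Tokyo ┃   █     █ █ █     █┃            
     ┃al│Paris ┃ ███████ █ █ █████ █┃            
     ┃  │Paris ┃ █   █ █   █   █   █┃            
     ┃  │Tokyo ┃ █ █ █ ███ ███ █████┃            
━━━━━┛  │Sydney┃ █ █ █   █ █ █ █    ┃            
Low     │Paris ┃ █ █ █ █ █ █ █ █ ███┃            
Medium  │Sydney┃ █ █ █ █     █   █  ┃            
Low     │Tokyo ┃ █ █ █████████████ █┃            
Medium  │NYC   ┃   █ █             █┃            
Low     │Tokyo ┃ ███ █ ███████ █████┃            


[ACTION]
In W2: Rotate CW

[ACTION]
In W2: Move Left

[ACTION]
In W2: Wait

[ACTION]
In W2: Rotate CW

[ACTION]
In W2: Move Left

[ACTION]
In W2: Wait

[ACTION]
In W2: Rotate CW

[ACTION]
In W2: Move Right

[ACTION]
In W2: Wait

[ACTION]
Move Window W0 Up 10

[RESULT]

               ┃     █     █       █┃            
               ┃ ███ █████ ███ █████┃            
               ┃ █     █ █   █   █ █┃            
━━━━━┓         ┃██ ███ █ ███ ███ █ █┃            
     ┃         ┃   █     █ █ █     █┃            
─────┨━━━━━━━━━┓ ███████ █ █ █████ █┃            
     ┃         ┃ █   █ █   █   █   █┃            
     ┃─────────┨ █ █ █ ███ ███ █████┃            
     ┃  │City  ┃ █ █ █   █ █ █ █    ┃            
     ┃──┼──────┃ █ █ █ █ █ █ █ █ ███┃            
     ┃  │NYC   ┃ █ █ █ █     █   █  ┃            
     ┃al│Tokyo ┃ █ █ █████████████ █┃            
     ┃al│Paris ┃   █ █             █┃            
     ┃  │Paris ┃ ███ █ ███████ █████┃            
     ┃  │Tokyo ┃━━━━━━━━━━━━━━━━━━━━┛            
━━━━━┛  │Sydney┃                                 
Low     │Paris ┃                                 
Medium  │Sydney┃                                 
Low     │Tokyo ┃                                 
Medium  │NYC   ┃                                 
Low     │Tokyo ┃                                 


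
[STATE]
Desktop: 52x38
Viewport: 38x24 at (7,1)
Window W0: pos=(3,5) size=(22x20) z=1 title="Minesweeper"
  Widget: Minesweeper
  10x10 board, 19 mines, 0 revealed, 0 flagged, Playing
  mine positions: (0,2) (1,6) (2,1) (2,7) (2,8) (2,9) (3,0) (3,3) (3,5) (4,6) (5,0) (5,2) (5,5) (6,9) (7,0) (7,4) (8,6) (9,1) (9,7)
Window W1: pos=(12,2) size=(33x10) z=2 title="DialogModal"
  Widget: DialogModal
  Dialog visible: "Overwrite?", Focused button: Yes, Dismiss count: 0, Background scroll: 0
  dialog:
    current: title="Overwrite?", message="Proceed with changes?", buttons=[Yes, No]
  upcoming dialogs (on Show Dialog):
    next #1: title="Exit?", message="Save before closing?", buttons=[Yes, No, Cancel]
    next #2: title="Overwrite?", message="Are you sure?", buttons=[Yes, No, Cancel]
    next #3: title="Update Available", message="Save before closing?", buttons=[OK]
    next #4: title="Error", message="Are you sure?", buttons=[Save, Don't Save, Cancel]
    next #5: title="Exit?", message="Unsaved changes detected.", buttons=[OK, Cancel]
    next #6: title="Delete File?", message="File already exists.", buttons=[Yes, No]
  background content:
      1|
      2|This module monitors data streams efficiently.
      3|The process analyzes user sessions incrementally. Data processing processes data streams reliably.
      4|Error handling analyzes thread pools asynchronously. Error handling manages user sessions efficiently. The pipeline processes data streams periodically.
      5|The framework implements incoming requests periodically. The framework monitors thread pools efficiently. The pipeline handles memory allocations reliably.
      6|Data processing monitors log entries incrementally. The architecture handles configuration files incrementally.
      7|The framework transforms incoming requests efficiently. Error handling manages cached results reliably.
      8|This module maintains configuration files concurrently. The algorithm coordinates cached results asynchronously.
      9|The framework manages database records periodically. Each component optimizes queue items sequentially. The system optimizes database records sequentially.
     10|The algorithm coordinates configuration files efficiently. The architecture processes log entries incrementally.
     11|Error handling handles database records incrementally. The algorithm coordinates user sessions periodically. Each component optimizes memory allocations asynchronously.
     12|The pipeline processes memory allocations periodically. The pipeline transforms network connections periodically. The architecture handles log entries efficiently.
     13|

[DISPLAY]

                                      
     ┏━━━━━━━━━━━━━━━━━━━━━━━━━━━━━━━┓
     ┃ DialogModal                   ┃
     ┠───────────────────────────────┨
━━━━━┃   ┌───────────────────────┐   ┃
neswe┃Thi│       Overwrite?      │rea┃
─────┃The│ Proceed with changes? │ssi┃
■■■■■┃Err│       [Yes]  No       │ad ┃
■■■■■┃The└───────────────────────┘omi┃
■■■■■┃Data processing monitors log en┃
■■■■■┗━━━━━━━━━━━━━━━━━━━━━━━━━━━━━━━┛
■■■■■■■          ┃                    
■■■■■■■          ┃                    
■■■■■■■          ┃                    
■■■■■■■          ┃                    
■■■■■■■          ┃                    
■■■■■■■          ┃                    
                 ┃                    
                 ┃                    
                 ┃                    
                 ┃                    
                 ┃                    
                 ┃                    
━━━━━━━━━━━━━━━━━┛                    


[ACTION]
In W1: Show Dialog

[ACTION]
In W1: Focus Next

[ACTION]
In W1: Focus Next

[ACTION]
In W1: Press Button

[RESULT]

                                      
     ┏━━━━━━━━━━━━━━━━━━━━━━━━━━━━━━━┓
     ┃ DialogModal                   ┃
     ┠───────────────────────────────┨
━━━━━┃                               ┃
neswe┃This module monitors data strea┃
─────┃The process analyzes user sessi┃
■■■■■┃Error handling analyzes thread ┃
■■■■■┃The framework implements incomi┃
■■■■■┃Data processing monitors log en┃
■■■■■┗━━━━━━━━━━━━━━━━━━━━━━━━━━━━━━━┛
■■■■■■■          ┃                    
■■■■■■■          ┃                    
■■■■■■■          ┃                    
■■■■■■■          ┃                    
■■■■■■■          ┃                    
■■■■■■■          ┃                    
                 ┃                    
                 ┃                    
                 ┃                    
                 ┃                    
                 ┃                    
                 ┃                    
━━━━━━━━━━━━━━━━━┛                    


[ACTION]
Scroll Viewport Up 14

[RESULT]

                                      
                                      
     ┏━━━━━━━━━━━━━━━━━━━━━━━━━━━━━━━┓
     ┃ DialogModal                   ┃
     ┠───────────────────────────────┨
━━━━━┃                               ┃
neswe┃This module monitors data strea┃
─────┃The process analyzes user sessi┃
■■■■■┃Error handling analyzes thread ┃
■■■■■┃The framework implements incomi┃
■■■■■┃Data processing monitors log en┃
■■■■■┗━━━━━━━━━━━━━━━━━━━━━━━━━━━━━━━┛
■■■■■■■          ┃                    
■■■■■■■          ┃                    
■■■■■■■          ┃                    
■■■■■■■          ┃                    
■■■■■■■          ┃                    
■■■■■■■          ┃                    
                 ┃                    
                 ┃                    
                 ┃                    
                 ┃                    
                 ┃                    
                 ┃                    


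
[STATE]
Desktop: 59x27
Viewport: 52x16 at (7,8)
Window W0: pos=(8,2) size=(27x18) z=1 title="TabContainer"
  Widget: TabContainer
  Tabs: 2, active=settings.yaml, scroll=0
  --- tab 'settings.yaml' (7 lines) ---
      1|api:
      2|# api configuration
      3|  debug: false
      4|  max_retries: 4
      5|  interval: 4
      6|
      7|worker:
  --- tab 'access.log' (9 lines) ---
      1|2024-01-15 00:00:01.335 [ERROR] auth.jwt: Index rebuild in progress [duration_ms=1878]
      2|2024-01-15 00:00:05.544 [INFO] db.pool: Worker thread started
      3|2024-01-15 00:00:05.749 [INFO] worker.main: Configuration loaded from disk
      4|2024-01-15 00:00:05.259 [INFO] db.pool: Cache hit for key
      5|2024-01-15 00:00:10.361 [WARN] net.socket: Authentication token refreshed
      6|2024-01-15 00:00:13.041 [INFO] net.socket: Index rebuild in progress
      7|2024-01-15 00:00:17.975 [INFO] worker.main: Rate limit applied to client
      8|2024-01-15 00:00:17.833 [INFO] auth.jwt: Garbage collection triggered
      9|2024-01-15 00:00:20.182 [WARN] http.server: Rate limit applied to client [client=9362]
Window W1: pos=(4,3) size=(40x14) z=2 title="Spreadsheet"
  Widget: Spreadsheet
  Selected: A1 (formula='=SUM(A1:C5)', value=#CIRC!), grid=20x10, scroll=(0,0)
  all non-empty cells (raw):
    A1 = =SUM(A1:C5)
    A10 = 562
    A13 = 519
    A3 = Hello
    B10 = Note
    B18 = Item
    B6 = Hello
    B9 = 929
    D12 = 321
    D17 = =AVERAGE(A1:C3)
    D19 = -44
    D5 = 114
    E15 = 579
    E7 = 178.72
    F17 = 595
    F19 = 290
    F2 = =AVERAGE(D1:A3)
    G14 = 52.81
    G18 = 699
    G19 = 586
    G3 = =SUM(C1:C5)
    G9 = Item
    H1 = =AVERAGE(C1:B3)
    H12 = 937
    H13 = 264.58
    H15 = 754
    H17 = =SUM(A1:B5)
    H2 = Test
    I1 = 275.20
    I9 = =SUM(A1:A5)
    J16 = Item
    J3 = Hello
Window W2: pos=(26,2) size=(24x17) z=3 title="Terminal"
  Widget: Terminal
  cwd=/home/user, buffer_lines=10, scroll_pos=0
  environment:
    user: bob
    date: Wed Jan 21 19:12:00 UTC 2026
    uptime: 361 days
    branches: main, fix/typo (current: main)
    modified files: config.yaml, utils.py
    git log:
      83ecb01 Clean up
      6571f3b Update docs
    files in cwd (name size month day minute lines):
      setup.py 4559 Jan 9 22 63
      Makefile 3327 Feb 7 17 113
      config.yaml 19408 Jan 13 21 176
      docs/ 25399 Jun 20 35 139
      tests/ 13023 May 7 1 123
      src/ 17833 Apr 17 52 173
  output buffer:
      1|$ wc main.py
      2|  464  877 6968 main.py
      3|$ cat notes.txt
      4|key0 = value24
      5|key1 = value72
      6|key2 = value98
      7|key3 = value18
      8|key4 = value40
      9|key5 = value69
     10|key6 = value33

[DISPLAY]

-------------------┃key0 = value24        ┃         
1 [#CIRC!]       0 ┃key1 = value72        ┃         
2        0       0 ┃key2 = value98        ┃         
3 Hello          0 ┃key3 = value18        ┃         
4        0       0 ┃key4 = value40        ┃         
5        0       0 ┃key5 = value69        ┃         
6        0Hello    ┃key6 = value33        ┃         
7        0       0 ┃$ █                   ┃         
━━━━━━━━━━━━━━━━━━━┃                      ┃         
 ┃                 ┃                      ┃         
 ┃                 ┗━━━━━━━━━━━━━━━━━━━━━━┛         
 ┗━━━━━━━━━━━━━━━━━━━━━━━━━┛                        
                                                    
                                                    
                                                    
                                                    


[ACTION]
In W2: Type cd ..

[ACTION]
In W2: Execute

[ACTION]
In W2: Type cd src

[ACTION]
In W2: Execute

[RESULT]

-------------------┃key2 = value98        ┃         
1 [#CIRC!]       0 ┃key3 = value18        ┃         
2        0       0 ┃key4 = value40        ┃         
3 Hello          0 ┃key5 = value69        ┃         
4        0       0 ┃key6 = value33        ┃         
5        0       0 ┃$ cd ..               ┃         
6        0Hello    ┃                      ┃         
7        0       0 ┃$ cd src              ┃         
━━━━━━━━━━━━━━━━━━━┃                      ┃         
 ┃                 ┃$ █                   ┃         
 ┃                 ┗━━━━━━━━━━━━━━━━━━━━━━┛         
 ┗━━━━━━━━━━━━━━━━━━━━━━━━━┛                        
                                                    
                                                    
                                                    
                                                    


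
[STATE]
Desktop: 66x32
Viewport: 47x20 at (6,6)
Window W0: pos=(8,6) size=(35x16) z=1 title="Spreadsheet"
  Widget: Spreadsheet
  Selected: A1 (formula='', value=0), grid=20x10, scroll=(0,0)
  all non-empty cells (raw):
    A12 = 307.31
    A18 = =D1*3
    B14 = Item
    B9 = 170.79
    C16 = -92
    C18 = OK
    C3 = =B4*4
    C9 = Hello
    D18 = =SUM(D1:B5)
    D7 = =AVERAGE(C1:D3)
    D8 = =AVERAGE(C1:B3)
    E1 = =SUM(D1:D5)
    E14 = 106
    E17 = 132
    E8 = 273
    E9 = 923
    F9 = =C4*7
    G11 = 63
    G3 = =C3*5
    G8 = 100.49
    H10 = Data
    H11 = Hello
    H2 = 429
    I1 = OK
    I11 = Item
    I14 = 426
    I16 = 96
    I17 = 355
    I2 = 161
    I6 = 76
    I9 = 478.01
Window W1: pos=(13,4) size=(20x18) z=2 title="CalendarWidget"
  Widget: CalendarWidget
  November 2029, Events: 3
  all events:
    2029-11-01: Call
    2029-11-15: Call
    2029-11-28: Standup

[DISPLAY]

  ┏━━━━┠──────────────────┨━━━━━━━━━┓          
  ┃ Spr┃  November 2029   ┃         ┃          
  ┠────┃Mo Tu We Th Fr Sa ┃─────────┨          
  ┃A1: ┃          1*  2  3┃         ┃          
  ┃    ┃ 5  6  7  8  9 10 ┃       D ┃          
  ┃----┃12 13 14 15* 16 17┃---------┃          
  ┃  1 ┃19 20 21 22 23 24 ┃   0     ┃          
  ┃  2 ┃26 27 28* 29 30   ┃   0     ┃          
  ┃  3 ┃                  ┃   0     ┃          
  ┃  4 ┃                  ┃   0     ┃          
  ┃  5 ┃                  ┃   0     ┃          
  ┃  6 ┃                  ┃   0     ┃          
  ┃  7 ┃                  ┃   0     ┃          
  ┃  8 ┃                  ┃   0     ┃          
  ┃  9 ┃                  ┃o        ┃          
  ┗━━━━┗━━━━━━━━━━━━━━━━━━┛━━━━━━━━━┛          
                                               
                                               
                                               
                                               


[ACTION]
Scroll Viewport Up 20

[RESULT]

                                               
                                               
                                               
                                               
       ┏━━━━━━━━━━━━━━━━━━┓                    
       ┃ CalendarWidget   ┃                    
  ┏━━━━┠──────────────────┨━━━━━━━━━┓          
  ┃ Spr┃  November 2029   ┃         ┃          
  ┠────┃Mo Tu We Th Fr Sa ┃─────────┨          
  ┃A1: ┃          1*  2  3┃         ┃          
  ┃    ┃ 5  6  7  8  9 10 ┃       D ┃          
  ┃----┃12 13 14 15* 16 17┃---------┃          
  ┃  1 ┃19 20 21 22 23 24 ┃   0     ┃          
  ┃  2 ┃26 27 28* 29 30   ┃   0     ┃          
  ┃  3 ┃                  ┃   0     ┃          
  ┃  4 ┃                  ┃   0     ┃          
  ┃  5 ┃                  ┃   0     ┃          
  ┃  6 ┃                  ┃   0     ┃          
  ┃  7 ┃                  ┃   0     ┃          
  ┃  8 ┃                  ┃   0     ┃          


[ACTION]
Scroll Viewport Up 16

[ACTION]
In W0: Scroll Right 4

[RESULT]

                                               
                                               
                                               
                                               
       ┏━━━━━━━━━━━━━━━━━━┓                    
       ┃ CalendarWidget   ┃                    
  ┏━━━━┠──────────────────┨━━━━━━━━━┓          
  ┃ Spr┃  November 2029   ┃         ┃          
  ┠────┃Mo Tu We Th Fr Sa ┃─────────┨          
  ┃A1: ┃          1*  2  3┃         ┃          
  ┃    ┃ 5  6  7  8  9 10 ┃       H ┃          
  ┃----┃12 13 14 15* 16 17┃---------┃          
  ┃  1 ┃19 20 21 22 23 24 ┃   0     ┃          
  ┃  2 ┃26 27 28* 29 30   ┃   0     ┃          
  ┃  3 ┃                  ┃   0     ┃          
  ┃  4 ┃                  ┃   0     ┃          
  ┃  5 ┃                  ┃   0     ┃          
  ┃  6 ┃                  ┃   0     ┃          
  ┃  7 ┃                  ┃   0     ┃          
  ┃  8 ┃                  ┃0.49     ┃          


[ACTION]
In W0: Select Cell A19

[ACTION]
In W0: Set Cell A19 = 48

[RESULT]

                                               
                                               
                                               
                                               
       ┏━━━━━━━━━━━━━━━━━━┓                    
       ┃ CalendarWidget   ┃                    
  ┏━━━━┠──────────────────┨━━━━━━━━━┓          
  ┃ Spr┃  November 2029   ┃         ┃          
  ┠────┃Mo Tu We Th Fr Sa ┃─────────┨          
  ┃A19:┃          1*  2  3┃         ┃          
  ┃    ┃ 5  6  7  8  9 10 ┃       H ┃          
  ┃----┃12 13 14 15* 16 17┃---------┃          
  ┃  1 ┃19 20 21 22 23 24 ┃   0     ┃          
  ┃  2 ┃26 27 28* 29 30   ┃   0     ┃          
  ┃  3 ┃                  ┃   0     ┃          
  ┃  4 ┃                  ┃   0     ┃          
  ┃  5 ┃                  ┃   0     ┃          
  ┃  6 ┃                  ┃   0     ┃          
  ┃  7 ┃                  ┃   0     ┃          
  ┃  8 ┃                  ┃0.49     ┃          


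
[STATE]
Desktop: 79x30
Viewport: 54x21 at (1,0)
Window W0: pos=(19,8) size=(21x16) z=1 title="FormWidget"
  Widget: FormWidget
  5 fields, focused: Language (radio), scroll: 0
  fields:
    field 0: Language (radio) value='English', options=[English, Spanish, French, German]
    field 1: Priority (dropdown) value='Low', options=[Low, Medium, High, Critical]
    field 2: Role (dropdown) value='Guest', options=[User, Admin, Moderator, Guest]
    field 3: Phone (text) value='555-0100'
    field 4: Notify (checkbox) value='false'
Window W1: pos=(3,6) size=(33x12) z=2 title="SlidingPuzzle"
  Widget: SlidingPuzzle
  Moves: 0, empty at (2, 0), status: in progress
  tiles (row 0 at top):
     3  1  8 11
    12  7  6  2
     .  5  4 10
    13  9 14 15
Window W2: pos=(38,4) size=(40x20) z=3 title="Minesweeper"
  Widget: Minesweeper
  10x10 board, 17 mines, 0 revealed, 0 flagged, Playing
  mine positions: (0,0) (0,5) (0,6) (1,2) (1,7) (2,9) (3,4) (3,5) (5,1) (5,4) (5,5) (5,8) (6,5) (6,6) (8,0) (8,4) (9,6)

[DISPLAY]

                                                      
                                                      
                                                      
                                                      
                                     ┏━━━━━━━━━━━━━━━━
                                     ┃ Minesweeper    
  ┏━━━━━━━━━━━━━━━━━━━━━━━━━━━━━━━┓  ┠────────────────
  ┃ SlidingPuzzle                 ┃  ┃■■■■■■■■■■      
  ┠───────────────────────────────┨━━┃■■■■■■■■■■      
  ┃┌────┬────┬────┬────┐          ┃  ┃■■■■■■■■■■      
  ┃│  3 │  1 │  8 │ 11 │          ┃──┃■■■■■■■■■■      
  ┃├────┼────┼────┼────┤          ┃) ┃■■■■■■■■■■      
  ┃│ 12 │  7 │  6 │  2 │          ┃o▼┃■■■■■■■■■■      
  ┃├────┼────┼────┼────┤          ┃u▼┃■■■■■■■■■■      
  ┃│    │  5 │  4 │ 10 │          ┃55┃■■■■■■■■■■      
  ┃├────┼────┼────┼────┤          ┃] ┃■■■■■■■■■■      
  ┃│ 13 │  9 │ 14 │ 15 │          ┃  ┃■■■■■■■■■■      
  ┗━━━━━━━━━━━━━━━━━━━━━━━━━━━━━━━┛  ┃                
                  ┃                  ┃                
                  ┃                  ┃                
                  ┃                  ┃                


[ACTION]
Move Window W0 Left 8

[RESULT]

                                                      
                                                      
                                                      
                                                      
                                     ┏━━━━━━━━━━━━━━━━
                                     ┃ Minesweeper    
  ┏━━━━━━━━━━━━━━━━━━━━━━━━━━━━━━━┓  ┠────────────────
  ┃ SlidingPuzzle                 ┃  ┃■■■■■■■■■■      
  ┠───────────────────────────────┨  ┃■■■■■■■■■■      
  ┃┌────┬────┬────┬────┐          ┃  ┃■■■■■■■■■■      
  ┃│  3 │  1 │  8 │ 11 │          ┃  ┃■■■■■■■■■■      
  ┃├────┼────┼────┼────┤          ┃  ┃■■■■■■■■■■      
  ┃│ 12 │  7 │  6 │  2 │          ┃  ┃■■■■■■■■■■      
  ┃├────┼────┼────┼────┤          ┃  ┃■■■■■■■■■■      
  ┃│    │  5 │  4 │ 10 │          ┃  ┃■■■■■■■■■■      
  ┃├────┼────┼────┼────┤          ┃  ┃■■■■■■■■■■      
  ┃│ 13 │  9 │ 14 │ 15 │          ┃  ┃■■■■■■■■■■      
  ┗━━━━━━━━━━━━━━━━━━━━━━━━━━━━━━━┛  ┃                
          ┃                   ┃      ┃                
          ┃                   ┃      ┃                
          ┃                   ┃      ┃                


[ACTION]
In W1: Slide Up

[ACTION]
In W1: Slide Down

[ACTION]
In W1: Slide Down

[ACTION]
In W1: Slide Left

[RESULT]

                                                      
                                                      
                                                      
                                                      
                                     ┏━━━━━━━━━━━━━━━━
                                     ┃ Minesweeper    
  ┏━━━━━━━━━━━━━━━━━━━━━━━━━━━━━━━┓  ┠────────────────
  ┃ SlidingPuzzle                 ┃  ┃■■■■■■■■■■      
  ┠───────────────────────────────┨  ┃■■■■■■■■■■      
  ┃┌────┬────┬────┬────┐          ┃  ┃■■■■■■■■■■      
  ┃│  3 │  1 │  8 │ 11 │          ┃  ┃■■■■■■■■■■      
  ┃├────┼────┼────┼────┤          ┃  ┃■■■■■■■■■■      
  ┃│  7 │    │  6 │  2 │          ┃  ┃■■■■■■■■■■      
  ┃├────┼────┼────┼────┤          ┃  ┃■■■■■■■■■■      
  ┃│ 12 │  5 │  4 │ 10 │          ┃  ┃■■■■■■■■■■      
  ┃├────┼────┼────┼────┤          ┃  ┃■■■■■■■■■■      
  ┃│ 13 │  9 │ 14 │ 15 │          ┃  ┃■■■■■■■■■■      
  ┗━━━━━━━━━━━━━━━━━━━━━━━━━━━━━━━┛  ┃                
          ┃                   ┃      ┃                
          ┃                   ┃      ┃                
          ┃                   ┃      ┃                


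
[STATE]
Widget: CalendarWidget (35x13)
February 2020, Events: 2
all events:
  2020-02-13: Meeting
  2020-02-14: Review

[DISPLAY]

           February 2020           
Mo Tu We Th Fr Sa Su               
                1  2               
 3  4  5  6  7  8  9               
10 11 12 13* 14* 15 16             
17 18 19 20 21 22 23               
24 25 26 27 28 29                  
                                   
                                   
                                   
                                   
                                   
                                   


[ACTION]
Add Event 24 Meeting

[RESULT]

           February 2020           
Mo Tu We Th Fr Sa Su               
                1  2               
 3  4  5  6  7  8  9               
10 11 12 13* 14* 15 16             
17 18 19 20 21 22 23               
24* 25 26 27 28 29                 
                                   
                                   
                                   
                                   
                                   
                                   


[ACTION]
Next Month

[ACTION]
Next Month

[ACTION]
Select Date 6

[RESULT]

             April 2020            
Mo Tu We Th Fr Sa Su               
       1  2  3  4  5               
[ 6]  7  8  9 10 11 12             
13 14 15 16 17 18 19               
20 21 22 23 24 25 26               
27 28 29 30                        
                                   
                                   
                                   
                                   
                                   
                                   


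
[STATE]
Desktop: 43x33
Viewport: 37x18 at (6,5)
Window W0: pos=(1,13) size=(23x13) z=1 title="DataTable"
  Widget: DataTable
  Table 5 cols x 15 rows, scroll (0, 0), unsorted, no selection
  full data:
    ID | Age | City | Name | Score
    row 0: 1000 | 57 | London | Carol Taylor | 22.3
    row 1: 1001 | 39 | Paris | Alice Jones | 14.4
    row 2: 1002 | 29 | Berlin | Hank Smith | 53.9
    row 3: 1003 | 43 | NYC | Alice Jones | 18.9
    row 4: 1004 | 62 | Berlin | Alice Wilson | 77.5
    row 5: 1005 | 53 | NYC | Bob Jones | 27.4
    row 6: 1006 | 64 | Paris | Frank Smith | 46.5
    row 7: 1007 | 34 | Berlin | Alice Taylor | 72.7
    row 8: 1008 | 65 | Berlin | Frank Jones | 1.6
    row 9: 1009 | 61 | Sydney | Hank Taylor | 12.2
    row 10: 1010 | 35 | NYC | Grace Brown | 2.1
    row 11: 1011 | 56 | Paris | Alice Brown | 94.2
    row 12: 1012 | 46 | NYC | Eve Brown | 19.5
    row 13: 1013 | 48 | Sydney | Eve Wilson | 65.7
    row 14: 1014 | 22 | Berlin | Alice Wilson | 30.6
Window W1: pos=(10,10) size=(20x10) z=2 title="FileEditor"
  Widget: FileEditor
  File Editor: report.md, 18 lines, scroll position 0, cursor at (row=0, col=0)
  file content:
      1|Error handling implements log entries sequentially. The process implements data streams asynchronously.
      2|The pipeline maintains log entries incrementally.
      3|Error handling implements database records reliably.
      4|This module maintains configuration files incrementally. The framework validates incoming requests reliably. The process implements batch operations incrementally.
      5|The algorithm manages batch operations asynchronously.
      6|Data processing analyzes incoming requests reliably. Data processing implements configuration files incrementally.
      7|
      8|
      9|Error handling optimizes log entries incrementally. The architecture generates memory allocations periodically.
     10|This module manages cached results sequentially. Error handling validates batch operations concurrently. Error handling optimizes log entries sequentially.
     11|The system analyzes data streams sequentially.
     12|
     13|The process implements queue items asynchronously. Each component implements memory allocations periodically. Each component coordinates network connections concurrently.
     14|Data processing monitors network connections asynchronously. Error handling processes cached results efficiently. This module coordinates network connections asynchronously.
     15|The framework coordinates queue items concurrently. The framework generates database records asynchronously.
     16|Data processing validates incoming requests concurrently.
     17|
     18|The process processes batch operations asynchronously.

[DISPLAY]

                                     
                                     
                                     
                                     
                                     
    ┏━━━━━━━━━━━━━━━━━━┓             
    ┃ FileEditor       ┃             
    ┠──────────────────┨             
━━━━┃█rror handling im▲┃             
aTab┃The pipeline main█┃             
────┃Error handling im░┃             
│Age┃This module maint░┃             
┼───┃The algorithm man░┃             
│57 ┃Data processing a▼┃             
│39 ┗━━━━━━━━━━━━━━━━━━┛             
│29 │Berlin│Hank ┃                   
│43 │NYC   │Alice┃                   
│62 │Berlin│Alice┃                   


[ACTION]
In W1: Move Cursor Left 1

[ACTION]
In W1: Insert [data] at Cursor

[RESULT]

                                     
                                     
                                     
                                     
                                     
    ┏━━━━━━━━━━━━━━━━━━┓             
    ┃ FileEditor       ┃             
    ┠──────────────────┨             
━━━━┃data█rror handlin▲┃             
aTab┃The pipeline main█┃             
────┃Error handling im░┃             
│Age┃This module maint░┃             
┼───┃The algorithm man░┃             
│57 ┃Data processing a▼┃             
│39 ┗━━━━━━━━━━━━━━━━━━┛             
│29 │Berlin│Hank ┃                   
│43 │NYC   │Alice┃                   
│62 │Berlin│Alice┃                   
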